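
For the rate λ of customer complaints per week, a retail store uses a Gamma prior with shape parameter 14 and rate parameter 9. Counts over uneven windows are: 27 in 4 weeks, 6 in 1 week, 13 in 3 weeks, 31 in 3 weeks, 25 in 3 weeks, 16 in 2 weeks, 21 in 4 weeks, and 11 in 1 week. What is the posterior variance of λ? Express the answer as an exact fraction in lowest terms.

Total count: 27 + 6 + 13 + 31 + 25 + 16 + 21 + 11 = 150.
Total exposure: 4 + 1 + 3 + 3 + 3 + 2 + 4 + 1 = 21 weeks.
By Gamma–Poisson conjugacy, the posterior is Gamma(α + Σx, β + Σt) = Gamma(14 + 150, 9 + 21) = Gamma(164, 30).
Posterior variance = α'/β'² = 164/900 = 41/225.

41/225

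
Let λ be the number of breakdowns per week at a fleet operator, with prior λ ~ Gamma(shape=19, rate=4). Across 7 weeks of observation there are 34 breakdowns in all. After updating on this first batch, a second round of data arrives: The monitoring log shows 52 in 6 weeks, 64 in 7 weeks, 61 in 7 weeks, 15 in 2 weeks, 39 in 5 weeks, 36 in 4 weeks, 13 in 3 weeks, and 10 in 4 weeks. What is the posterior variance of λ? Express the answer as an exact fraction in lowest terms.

Total count 34 over total exposure 7 weeks.
After the first batch: Gamma(19 + 34, 4 + 7) = Gamma(53, 11).
Total count: 52 + 64 + 61 + 15 + 39 + 36 + 13 + 10 = 290.
Total exposure: 6 + 7 + 7 + 2 + 5 + 4 + 3 + 4 = 38 weeks.
After the second batch: Gamma(53 + 290, 11 + 38) = Gamma(343, 49).
Posterior variance = α'/β'² = 343/2401 = 1/7.

1/7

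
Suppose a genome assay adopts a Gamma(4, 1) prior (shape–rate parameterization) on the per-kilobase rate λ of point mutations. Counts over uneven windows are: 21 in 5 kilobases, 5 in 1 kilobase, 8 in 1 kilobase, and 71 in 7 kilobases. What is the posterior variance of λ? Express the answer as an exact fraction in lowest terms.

Total count: 21 + 5 + 8 + 71 = 105.
Total exposure: 5 + 1 + 1 + 7 = 14 kilobases.
The Gamma prior is conjugate for the Poisson rate, so λ | data ~ Gamma(4+105, 1+14) = Gamma(109, 15).
Posterior variance = α'/β'² = 109/225.

109/225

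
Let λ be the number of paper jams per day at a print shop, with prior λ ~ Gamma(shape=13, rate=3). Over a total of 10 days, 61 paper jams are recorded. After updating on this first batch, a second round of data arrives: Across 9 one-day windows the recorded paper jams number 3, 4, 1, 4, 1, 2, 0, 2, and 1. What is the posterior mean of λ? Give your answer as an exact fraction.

46/11

Total count 61 over total exposure 10 days.
After the first batch: Gamma(13 + 61, 3 + 10) = Gamma(74, 13).
Total count: 3 + 4 + 1 + 4 + 1 + 2 + 0 + 2 + 1 = 18.
Total exposure: 9 days.
After the second batch: Gamma(74 + 18, 13 + 9) = Gamma(92, 22).
Posterior mean = α'/β' = 92/22 = 46/11.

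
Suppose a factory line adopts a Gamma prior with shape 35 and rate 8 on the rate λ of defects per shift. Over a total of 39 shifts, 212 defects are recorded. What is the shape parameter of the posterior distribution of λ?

247

Total count 212 over total exposure 39 shifts.
Gamma(α, β) with Poisson data over total exposure Σt gives posterior Gamma(α+Σx, β+Σt) = Gamma(247, 47).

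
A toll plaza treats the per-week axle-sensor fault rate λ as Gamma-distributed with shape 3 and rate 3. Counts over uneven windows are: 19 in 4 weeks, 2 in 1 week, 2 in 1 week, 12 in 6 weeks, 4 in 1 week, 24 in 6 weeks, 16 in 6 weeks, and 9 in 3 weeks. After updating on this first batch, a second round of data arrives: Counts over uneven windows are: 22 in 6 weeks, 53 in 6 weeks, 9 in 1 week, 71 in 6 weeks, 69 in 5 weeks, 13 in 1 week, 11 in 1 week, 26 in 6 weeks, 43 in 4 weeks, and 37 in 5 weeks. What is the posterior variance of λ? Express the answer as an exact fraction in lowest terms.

Total count: 19 + 2 + 2 + 12 + 4 + 24 + 16 + 9 = 88.
Total exposure: 4 + 1 + 1 + 6 + 1 + 6 + 6 + 3 = 28 weeks.
After the first batch: Gamma(3 + 88, 3 + 28) = Gamma(91, 31).
Total count: 22 + 53 + 9 + 71 + 69 + 13 + 11 + 26 + 43 + 37 = 354.
Total exposure: 6 + 6 + 1 + 6 + 5 + 1 + 1 + 6 + 4 + 5 = 41 weeks.
After the second batch: Gamma(91 + 354, 31 + 41) = Gamma(445, 72).
Posterior variance = α'/β'² = 445/5184.

445/5184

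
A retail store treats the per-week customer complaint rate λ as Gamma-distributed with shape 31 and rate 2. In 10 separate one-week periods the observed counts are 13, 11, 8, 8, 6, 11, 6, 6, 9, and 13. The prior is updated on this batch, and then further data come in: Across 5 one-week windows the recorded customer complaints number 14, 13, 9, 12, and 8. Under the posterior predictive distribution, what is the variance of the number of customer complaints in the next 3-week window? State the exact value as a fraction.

Total count: 13 + 11 + 8 + 8 + 6 + 11 + 6 + 6 + 9 + 13 = 91.
Total exposure: 10 weeks.
After the first batch: Gamma(31 + 91, 2 + 10) = Gamma(122, 12).
Total count: 14 + 13 + 9 + 12 + 8 = 56.
Total exposure: 5 weeks.
After the second batch: Gamma(122 + 56, 12 + 5) = Gamma(178, 17).
The posterior predictive for a window of length T is Negative Binomial with variance T·α'·(β'+T)/β'² = 3·178·20/289 = 10680/289.

10680/289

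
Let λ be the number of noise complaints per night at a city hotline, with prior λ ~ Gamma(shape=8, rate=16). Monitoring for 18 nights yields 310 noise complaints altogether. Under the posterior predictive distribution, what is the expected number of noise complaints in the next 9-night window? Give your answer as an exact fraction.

1431/17

Total count 310 over total exposure 18 nights.
Gamma(α, β) with Poisson data over total exposure Σt gives posterior Gamma(α+Σx, β+Σt) = Gamma(318, 34).
Predictive mean over a 9-night window = T·E[λ|data] = 9·318/34 = 1431/17.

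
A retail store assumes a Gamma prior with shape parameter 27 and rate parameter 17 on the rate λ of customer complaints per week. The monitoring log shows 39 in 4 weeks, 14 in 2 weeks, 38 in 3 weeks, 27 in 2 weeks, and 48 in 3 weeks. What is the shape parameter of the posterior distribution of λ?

193

Total count: 39 + 14 + 38 + 27 + 48 = 166.
Total exposure: 4 + 2 + 3 + 2 + 3 = 14 weeks.
By Gamma–Poisson conjugacy, the posterior is Gamma(α + Σx, β + Σt) = Gamma(27 + 166, 17 + 14) = Gamma(193, 31).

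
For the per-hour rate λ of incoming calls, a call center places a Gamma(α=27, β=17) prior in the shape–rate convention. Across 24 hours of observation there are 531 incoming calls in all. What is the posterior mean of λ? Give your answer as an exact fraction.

558/41

Total count 531 over total exposure 24 hours.
Conjugate update: add total count to the shape and total exposure to the rate, giving Gamma(558, 41).
Posterior mean = α'/β' = 558/41.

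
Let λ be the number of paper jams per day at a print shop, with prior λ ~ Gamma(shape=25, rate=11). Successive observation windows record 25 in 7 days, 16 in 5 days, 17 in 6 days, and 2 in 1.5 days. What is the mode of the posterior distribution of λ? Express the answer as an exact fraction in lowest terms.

168/61

Total count: 25 + 16 + 17 + 2 = 60.
Total exposure: 7 + 5 + 6 + 1.5 = 19.5 days.
The Gamma prior is conjugate for the Poisson rate, so λ | data ~ Gamma(25+60, 11+19.5) = Gamma(85, 61/2).
Posterior mode = (α'−1)/β' = 84/(61/2) = 168/61.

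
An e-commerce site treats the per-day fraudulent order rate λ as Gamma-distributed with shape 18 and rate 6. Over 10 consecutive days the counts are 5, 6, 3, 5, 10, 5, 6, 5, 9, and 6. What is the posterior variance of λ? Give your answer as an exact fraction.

39/128

Total count: 5 + 6 + 3 + 5 + 10 + 5 + 6 + 5 + 9 + 6 = 60.
Total exposure: 10 days.
By Gamma–Poisson conjugacy, the posterior is Gamma(α + Σx, β + Σt) = Gamma(18 + 60, 6 + 10) = Gamma(78, 16).
Posterior variance = α'/β'² = 78/256 = 39/128.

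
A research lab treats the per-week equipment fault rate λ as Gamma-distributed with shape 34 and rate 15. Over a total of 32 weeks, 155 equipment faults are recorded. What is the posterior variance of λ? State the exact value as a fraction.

Total count 155 over total exposure 32 weeks.
Conjugate update: add total count to the shape and total exposure to the rate, giving Gamma(189, 47).
Posterior variance = α'/β'² = 189/2209.

189/2209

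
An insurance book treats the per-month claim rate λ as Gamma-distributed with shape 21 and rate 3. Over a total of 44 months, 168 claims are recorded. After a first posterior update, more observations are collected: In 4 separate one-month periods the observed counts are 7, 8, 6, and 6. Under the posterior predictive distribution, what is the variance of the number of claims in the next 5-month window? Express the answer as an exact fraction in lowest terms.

Total count 168 over total exposure 44 months.
After the first batch: Gamma(21 + 168, 3 + 44) = Gamma(189, 47).
Total count: 7 + 8 + 6 + 6 = 27.
Total exposure: 4 months.
After the second batch: Gamma(189 + 27, 47 + 4) = Gamma(216, 51).
The posterior predictive for a window of length T is Negative Binomial with variance T·α'·(β'+T)/β'² = 5·216·56/2601 = 6720/289.

6720/289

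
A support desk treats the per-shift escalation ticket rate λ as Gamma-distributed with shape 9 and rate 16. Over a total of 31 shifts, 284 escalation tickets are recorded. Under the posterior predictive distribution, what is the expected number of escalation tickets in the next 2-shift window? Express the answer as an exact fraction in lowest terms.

586/47

Total count 284 over total exposure 31 shifts.
Gamma(α, β) with Poisson data over total exposure Σt gives posterior Gamma(α+Σx, β+Σt) = Gamma(293, 47).
Predictive mean over a 2-shift window = T·E[λ|data] = 2·293/47 = 586/47.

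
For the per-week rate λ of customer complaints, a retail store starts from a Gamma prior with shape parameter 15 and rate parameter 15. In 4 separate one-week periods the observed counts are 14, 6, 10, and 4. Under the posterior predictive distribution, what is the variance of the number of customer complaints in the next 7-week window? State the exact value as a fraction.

Total count: 14 + 6 + 10 + 4 = 34.
Total exposure: 4 weeks.
The Gamma prior is conjugate for the Poisson rate, so λ | data ~ Gamma(15+34, 15+4) = Gamma(49, 19).
The posterior predictive for a window of length T is Negative Binomial with variance T·α'·(β'+T)/β'² = 7·49·26/361 = 8918/361.

8918/361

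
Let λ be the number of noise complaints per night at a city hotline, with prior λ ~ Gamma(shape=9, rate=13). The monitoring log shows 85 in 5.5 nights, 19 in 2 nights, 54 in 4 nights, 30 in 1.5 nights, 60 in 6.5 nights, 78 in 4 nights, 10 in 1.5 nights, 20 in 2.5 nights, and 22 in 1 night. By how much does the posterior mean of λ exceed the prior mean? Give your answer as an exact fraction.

9315/1079

Total count: 85 + 19 + 54 + 30 + 60 + 78 + 10 + 20 + 22 = 378.
Total exposure: 5.5 + 2 + 4 + 1.5 + 6.5 + 4 + 1.5 + 2.5 + 1 = 28.5 nights.
Conjugate update: add total count to the shape and total exposure to the rate, giving Gamma(387, 83/2).
Posterior mean = 387/(83/2) = 774/83; prior mean = 9/13 = 9/13. Difference = 774/83 − 9/13 = 9315/1079.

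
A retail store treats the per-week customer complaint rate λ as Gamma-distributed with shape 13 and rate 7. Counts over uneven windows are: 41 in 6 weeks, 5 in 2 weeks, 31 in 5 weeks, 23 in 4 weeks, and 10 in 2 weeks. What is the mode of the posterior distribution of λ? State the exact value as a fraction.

Total count: 41 + 5 + 31 + 23 + 10 = 110.
Total exposure: 6 + 2 + 5 + 4 + 2 = 19 weeks.
The Gamma prior is conjugate for the Poisson rate, so λ | data ~ Gamma(13+110, 7+19) = Gamma(123, 26).
Posterior mode = (α'−1)/β' = 122/26 = 61/13.

61/13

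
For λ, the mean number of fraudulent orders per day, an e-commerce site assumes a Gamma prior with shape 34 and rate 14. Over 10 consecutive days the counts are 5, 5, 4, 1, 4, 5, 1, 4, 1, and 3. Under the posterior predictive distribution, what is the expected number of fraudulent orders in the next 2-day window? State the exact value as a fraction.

67/12

Total count: 5 + 5 + 4 + 1 + 4 + 5 + 1 + 4 + 1 + 3 = 33.
Total exposure: 10 days.
The Gamma prior is conjugate for the Poisson rate, so λ | data ~ Gamma(34+33, 14+10) = Gamma(67, 24).
Predictive mean over a 2-day window = T·E[λ|data] = 2·67/24 = 67/12.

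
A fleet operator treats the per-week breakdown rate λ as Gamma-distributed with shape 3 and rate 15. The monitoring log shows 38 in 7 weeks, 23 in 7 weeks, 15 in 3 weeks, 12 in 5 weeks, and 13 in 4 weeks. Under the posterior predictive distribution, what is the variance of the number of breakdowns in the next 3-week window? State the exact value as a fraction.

Total count: 38 + 23 + 15 + 12 + 13 = 101.
Total exposure: 7 + 7 + 3 + 5 + 4 = 26 weeks.
Conjugate update: add total count to the shape and total exposure to the rate, giving Gamma(104, 41).
The posterior predictive for a window of length T is Negative Binomial with variance T·α'·(β'+T)/β'² = 3·104·44/1681 = 13728/1681.

13728/1681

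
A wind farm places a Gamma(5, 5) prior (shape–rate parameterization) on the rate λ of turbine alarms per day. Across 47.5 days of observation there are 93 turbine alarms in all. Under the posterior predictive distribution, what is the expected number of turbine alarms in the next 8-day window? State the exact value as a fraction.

224/15

Total count 93 over total exposure 47.5 days.
Conjugate update: add total count to the shape and total exposure to the rate, giving Gamma(98, 105/2).
Predictive mean over an 8-day window = T·E[λ|data] = 8·98/(105/2) = 224/15.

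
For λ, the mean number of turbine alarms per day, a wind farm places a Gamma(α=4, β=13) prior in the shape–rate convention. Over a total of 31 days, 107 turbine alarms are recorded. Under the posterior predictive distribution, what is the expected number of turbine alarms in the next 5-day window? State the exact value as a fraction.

Total count 107 over total exposure 31 days.
Posterior: α' = 4 + 107 = 111, β' = 13 + 31 = 44.
Predictive mean over a 5-day window = T·E[λ|data] = 5·111/44 = 555/44.

555/44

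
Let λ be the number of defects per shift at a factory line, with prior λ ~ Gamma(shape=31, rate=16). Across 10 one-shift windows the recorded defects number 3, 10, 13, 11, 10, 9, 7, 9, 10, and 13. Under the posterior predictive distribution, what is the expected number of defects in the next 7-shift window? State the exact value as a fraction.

Total count: 3 + 10 + 13 + 11 + 10 + 9 + 7 + 9 + 10 + 13 = 95.
Total exposure: 10 shifts.
Gamma(α, β) with Poisson data over total exposure Σt gives posterior Gamma(α+Σx, β+Σt) = Gamma(126, 26).
Predictive mean over a 7-shift window = T·E[λ|data] = 7·126/26 = 441/13.

441/13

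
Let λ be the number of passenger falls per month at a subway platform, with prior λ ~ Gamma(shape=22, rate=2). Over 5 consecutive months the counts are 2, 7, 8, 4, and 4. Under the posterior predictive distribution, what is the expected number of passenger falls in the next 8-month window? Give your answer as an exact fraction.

Total count: 2 + 7 + 8 + 4 + 4 = 25.
Total exposure: 5 months.
Gamma(α, β) with Poisson data over total exposure Σt gives posterior Gamma(α+Σx, β+Σt) = Gamma(47, 7).
Predictive mean over an 8-month window = T·E[λ|data] = 8·47/7 = 376/7.

376/7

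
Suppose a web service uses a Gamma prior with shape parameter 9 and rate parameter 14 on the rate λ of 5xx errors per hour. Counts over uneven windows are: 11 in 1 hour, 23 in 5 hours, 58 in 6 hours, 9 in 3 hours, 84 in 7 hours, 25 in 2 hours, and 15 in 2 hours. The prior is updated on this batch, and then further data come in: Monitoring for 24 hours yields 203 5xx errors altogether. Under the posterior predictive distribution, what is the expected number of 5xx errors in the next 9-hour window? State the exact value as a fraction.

3933/64

Total count: 11 + 23 + 58 + 9 + 84 + 25 + 15 = 225.
Total exposure: 1 + 5 + 6 + 3 + 7 + 2 + 2 = 26 hours.
After the first batch: Gamma(9 + 225, 14 + 26) = Gamma(234, 40).
Total count 203 over total exposure 24 hours.
After the second batch: Gamma(234 + 203, 40 + 24) = Gamma(437, 64).
Predictive mean over a 9-hour window = T·E[λ|data] = 9·437/64 = 3933/64.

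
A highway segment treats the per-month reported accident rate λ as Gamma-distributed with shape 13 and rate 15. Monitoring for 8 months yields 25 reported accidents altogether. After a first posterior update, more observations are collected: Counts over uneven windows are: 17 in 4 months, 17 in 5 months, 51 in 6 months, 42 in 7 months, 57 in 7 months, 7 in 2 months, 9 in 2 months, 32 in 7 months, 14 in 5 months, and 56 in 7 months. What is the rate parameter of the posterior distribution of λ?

Total count 25 over total exposure 8 months.
After the first batch: Gamma(13 + 25, 15 + 8) = Gamma(38, 23).
Total count: 17 + 17 + 51 + 42 + 57 + 7 + 9 + 32 + 14 + 56 = 302.
Total exposure: 4 + 5 + 6 + 7 + 7 + 2 + 2 + 7 + 5 + 7 = 52 months.
After the second batch: Gamma(38 + 302, 23 + 52) = Gamma(340, 75).

75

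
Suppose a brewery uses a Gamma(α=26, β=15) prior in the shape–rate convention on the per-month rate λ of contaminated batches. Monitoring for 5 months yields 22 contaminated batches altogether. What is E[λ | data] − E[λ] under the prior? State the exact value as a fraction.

Total count 22 over total exposure 5 months.
The Gamma prior is conjugate for the Poisson rate, so λ | data ~ Gamma(26+22, 15+5) = Gamma(48, 20).
Posterior mean = 48/20 = 12/5; prior mean = 26/15 = 26/15. Difference = 12/5 − 26/15 = 2/3.

2/3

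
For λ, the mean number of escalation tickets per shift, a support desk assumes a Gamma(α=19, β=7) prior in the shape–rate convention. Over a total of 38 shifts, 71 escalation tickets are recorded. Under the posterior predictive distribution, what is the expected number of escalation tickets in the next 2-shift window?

Total count 71 over total exposure 38 shifts.
The Gamma prior is conjugate for the Poisson rate, so λ | data ~ Gamma(19+71, 7+38) = Gamma(90, 45).
Predictive mean over a 2-shift window = T·E[λ|data] = 2·90/45 = 4.

4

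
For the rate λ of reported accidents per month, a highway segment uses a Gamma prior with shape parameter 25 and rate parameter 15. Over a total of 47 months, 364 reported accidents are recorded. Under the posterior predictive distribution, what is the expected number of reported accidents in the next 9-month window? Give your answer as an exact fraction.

Total count 364 over total exposure 47 months.
Conjugate update: add total count to the shape and total exposure to the rate, giving Gamma(389, 62).
Predictive mean over a 9-month window = T·E[λ|data] = 9·389/62 = 3501/62.

3501/62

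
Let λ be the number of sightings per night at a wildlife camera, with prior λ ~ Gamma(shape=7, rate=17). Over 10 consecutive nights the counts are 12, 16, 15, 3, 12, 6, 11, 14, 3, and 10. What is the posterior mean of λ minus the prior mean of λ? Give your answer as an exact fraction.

1664/459

Total count: 12 + 16 + 15 + 3 + 12 + 6 + 11 + 14 + 3 + 10 = 102.
Total exposure: 10 nights.
Posterior: α' = 7 + 102 = 109, β' = 17 + 10 = 27.
Posterior mean = 109/27 = 109/27; prior mean = 7/17 = 7/17. Difference = 109/27 − 7/17 = 1664/459.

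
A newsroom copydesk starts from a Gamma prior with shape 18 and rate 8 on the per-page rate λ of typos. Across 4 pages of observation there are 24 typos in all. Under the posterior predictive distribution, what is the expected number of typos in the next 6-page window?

Total count 24 over total exposure 4 pages.
Conjugate update: add total count to the shape and total exposure to the rate, giving Gamma(42, 12).
Predictive mean over a 6-page window = T·E[λ|data] = 6·42/12 = 21.

21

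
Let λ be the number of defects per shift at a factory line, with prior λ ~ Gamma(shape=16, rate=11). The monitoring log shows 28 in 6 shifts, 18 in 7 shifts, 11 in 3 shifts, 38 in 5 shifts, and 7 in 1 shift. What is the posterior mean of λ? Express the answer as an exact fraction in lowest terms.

118/33

Total count: 28 + 18 + 11 + 38 + 7 = 102.
Total exposure: 6 + 7 + 3 + 5 + 1 = 22 shifts.
Conjugate update: add total count to the shape and total exposure to the rate, giving Gamma(118, 33).
Posterior mean = α'/β' = 118/33.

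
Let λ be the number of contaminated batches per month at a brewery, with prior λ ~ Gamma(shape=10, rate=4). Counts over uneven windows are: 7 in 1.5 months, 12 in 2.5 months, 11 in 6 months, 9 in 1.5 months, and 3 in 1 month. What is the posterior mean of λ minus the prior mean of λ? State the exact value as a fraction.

Total count: 7 + 12 + 11 + 9 + 3 = 42.
Total exposure: 1.5 + 2.5 + 6 + 1.5 + 1 = 12.5 months.
Posterior: α' = 10 + 42 = 52, β' = 4 + 12.5 = 33/2.
Posterior mean = 52/(33/2) = 104/33; prior mean = 10/4 = 5/2. Difference = 104/33 − 5/2 = 43/66.

43/66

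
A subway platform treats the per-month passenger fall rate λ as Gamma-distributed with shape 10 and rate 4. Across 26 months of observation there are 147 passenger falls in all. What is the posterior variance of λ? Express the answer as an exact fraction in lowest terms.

157/900

Total count 147 over total exposure 26 months.
Conjugate update: add total count to the shape and total exposure to the rate, giving Gamma(157, 30).
Posterior variance = α'/β'² = 157/900.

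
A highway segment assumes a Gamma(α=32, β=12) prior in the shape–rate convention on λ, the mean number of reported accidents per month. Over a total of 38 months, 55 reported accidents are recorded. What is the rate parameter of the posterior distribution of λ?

Total count 55 over total exposure 38 months.
Posterior: α' = 32 + 55 = 87, β' = 12 + 38 = 50.

50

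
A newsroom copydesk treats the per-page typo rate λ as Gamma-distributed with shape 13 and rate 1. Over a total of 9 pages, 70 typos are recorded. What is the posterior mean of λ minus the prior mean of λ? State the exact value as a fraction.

Total count 70 over total exposure 9 pages.
By Gamma–Poisson conjugacy, the posterior is Gamma(α + Σx, β + Σt) = Gamma(13 + 70, 1 + 9) = Gamma(83, 10).
Posterior mean = 83/10 = 83/10; prior mean = 13/1 = 13. Difference = 83/10 − 13 = -47/10.

-47/10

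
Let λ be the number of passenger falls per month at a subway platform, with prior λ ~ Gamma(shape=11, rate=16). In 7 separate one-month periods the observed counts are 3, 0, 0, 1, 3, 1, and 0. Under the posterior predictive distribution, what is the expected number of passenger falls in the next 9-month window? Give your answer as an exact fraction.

171/23

Total count: 3 + 0 + 0 + 1 + 3 + 1 + 0 = 8.
Total exposure: 7 months.
Conjugate update: add total count to the shape and total exposure to the rate, giving Gamma(19, 23).
Predictive mean over a 9-month window = T·E[λ|data] = 9·19/23 = 171/23.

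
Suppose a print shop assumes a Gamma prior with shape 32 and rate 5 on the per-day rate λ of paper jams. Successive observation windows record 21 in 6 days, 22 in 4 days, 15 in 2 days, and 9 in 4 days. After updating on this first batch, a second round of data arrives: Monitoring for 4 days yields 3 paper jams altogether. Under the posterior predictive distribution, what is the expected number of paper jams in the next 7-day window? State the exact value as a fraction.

714/25

Total count: 21 + 22 + 15 + 9 = 67.
Total exposure: 6 + 4 + 2 + 4 = 16 days.
After the first batch: Gamma(32 + 67, 5 + 16) = Gamma(99, 21).
Total count 3 over total exposure 4 days.
After the second batch: Gamma(99 + 3, 21 + 4) = Gamma(102, 25).
Predictive mean over a 7-day window = T·E[λ|data] = 7·102/25 = 714/25.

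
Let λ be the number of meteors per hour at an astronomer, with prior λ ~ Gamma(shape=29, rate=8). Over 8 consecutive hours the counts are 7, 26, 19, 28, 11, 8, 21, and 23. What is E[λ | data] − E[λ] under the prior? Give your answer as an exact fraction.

57/8

Total count: 7 + 26 + 19 + 28 + 11 + 8 + 21 + 23 = 143.
Total exposure: 8 hours.
By Gamma–Poisson conjugacy, the posterior is Gamma(α + Σx, β + Σt) = Gamma(29 + 143, 8 + 8) = Gamma(172, 16).
Posterior mean = 172/16 = 43/4; prior mean = 29/8 = 29/8. Difference = 43/4 − 29/8 = 57/8.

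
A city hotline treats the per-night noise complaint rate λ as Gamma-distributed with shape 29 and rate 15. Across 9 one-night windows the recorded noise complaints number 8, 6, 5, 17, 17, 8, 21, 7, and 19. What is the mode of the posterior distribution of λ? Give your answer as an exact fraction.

17/3

Total count: 8 + 6 + 5 + 17 + 17 + 8 + 21 + 7 + 19 = 108.
Total exposure: 9 nights.
Conjugate update: add total count to the shape and total exposure to the rate, giving Gamma(137, 24).
Posterior mode = (α'−1)/β' = 136/24 = 17/3.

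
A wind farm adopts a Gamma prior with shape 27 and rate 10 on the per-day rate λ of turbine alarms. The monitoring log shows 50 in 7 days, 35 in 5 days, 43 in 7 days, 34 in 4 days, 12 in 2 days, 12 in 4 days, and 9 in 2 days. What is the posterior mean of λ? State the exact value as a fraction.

Total count: 50 + 35 + 43 + 34 + 12 + 12 + 9 = 195.
Total exposure: 7 + 5 + 7 + 4 + 2 + 4 + 2 = 31 days.
The Gamma prior is conjugate for the Poisson rate, so λ | data ~ Gamma(27+195, 10+31) = Gamma(222, 41).
Posterior mean = α'/β' = 222/41.

222/41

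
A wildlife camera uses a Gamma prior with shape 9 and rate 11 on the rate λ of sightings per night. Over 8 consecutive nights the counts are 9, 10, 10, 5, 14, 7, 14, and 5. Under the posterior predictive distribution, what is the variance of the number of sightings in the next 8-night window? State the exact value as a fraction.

Total count: 9 + 10 + 10 + 5 + 14 + 7 + 14 + 5 = 74.
Total exposure: 8 nights.
Posterior: α' = 9 + 74 = 83, β' = 11 + 8 = 19.
The posterior predictive for a window of length T is Negative Binomial with variance T·α'·(β'+T)/β'² = 8·83·27/361 = 17928/361.

17928/361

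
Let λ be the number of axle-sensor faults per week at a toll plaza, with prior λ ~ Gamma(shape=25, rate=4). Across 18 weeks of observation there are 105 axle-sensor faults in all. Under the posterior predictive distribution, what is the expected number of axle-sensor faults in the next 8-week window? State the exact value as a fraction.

Total count 105 over total exposure 18 weeks.
The Gamma prior is conjugate for the Poisson rate, so λ | data ~ Gamma(25+105, 4+18) = Gamma(130, 22).
Predictive mean over an 8-week window = T·E[λ|data] = 8·130/22 = 520/11.

520/11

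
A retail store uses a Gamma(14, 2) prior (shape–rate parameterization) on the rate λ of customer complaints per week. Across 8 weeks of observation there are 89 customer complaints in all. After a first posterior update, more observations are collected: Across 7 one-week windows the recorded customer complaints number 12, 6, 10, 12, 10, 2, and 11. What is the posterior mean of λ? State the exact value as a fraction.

Total count 89 over total exposure 8 weeks.
After the first batch: Gamma(14 + 89, 2 + 8) = Gamma(103, 10).
Total count: 12 + 6 + 10 + 12 + 10 + 2 + 11 = 63.
Total exposure: 7 weeks.
After the second batch: Gamma(103 + 63, 10 + 7) = Gamma(166, 17).
Posterior mean = α'/β' = 166/17.

166/17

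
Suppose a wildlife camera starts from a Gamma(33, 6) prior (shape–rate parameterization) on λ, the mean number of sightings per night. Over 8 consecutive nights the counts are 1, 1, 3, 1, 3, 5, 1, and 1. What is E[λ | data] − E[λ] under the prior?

Total count: 1 + 1 + 3 + 1 + 3 + 5 + 1 + 1 = 16.
Total exposure: 8 nights.
Gamma(α, β) with Poisson data over total exposure Σt gives posterior Gamma(α+Σx, β+Σt) = Gamma(49, 14).
Posterior mean = 49/14 = 7/2; prior mean = 33/6 = 11/2. Difference = 7/2 − 11/2 = -2.

-2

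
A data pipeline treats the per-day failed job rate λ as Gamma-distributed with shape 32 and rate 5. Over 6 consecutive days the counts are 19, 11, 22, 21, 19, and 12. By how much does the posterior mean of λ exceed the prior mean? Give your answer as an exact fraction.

Total count: 19 + 11 + 22 + 21 + 19 + 12 = 104.
Total exposure: 6 days.
Gamma(α, β) with Poisson data over total exposure Σt gives posterior Gamma(α+Σx, β+Σt) = Gamma(136, 11).
Posterior mean = 136/11 = 136/11; prior mean = 32/5 = 32/5. Difference = 136/11 − 32/5 = 328/55.

328/55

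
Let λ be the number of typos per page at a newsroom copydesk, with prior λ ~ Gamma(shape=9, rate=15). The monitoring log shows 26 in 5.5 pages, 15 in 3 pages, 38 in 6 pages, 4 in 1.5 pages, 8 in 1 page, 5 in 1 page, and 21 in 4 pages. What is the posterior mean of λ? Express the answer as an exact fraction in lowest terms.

Total count: 26 + 15 + 38 + 4 + 8 + 5 + 21 = 117.
Total exposure: 5.5 + 3 + 6 + 1.5 + 1 + 1 + 4 = 22 pages.
The Gamma prior is conjugate for the Poisson rate, so λ | data ~ Gamma(9+117, 15+22) = Gamma(126, 37).
Posterior mean = α'/β' = 126/37.

126/37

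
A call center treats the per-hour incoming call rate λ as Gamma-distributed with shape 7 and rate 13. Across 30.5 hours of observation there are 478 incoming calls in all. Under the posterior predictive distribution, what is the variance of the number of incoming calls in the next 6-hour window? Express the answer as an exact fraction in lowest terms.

Total count 478 over total exposure 30.5 hours.
The Gamma prior is conjugate for the Poisson rate, so λ | data ~ Gamma(7+478, 13+30.5) = Gamma(485, 87/2).
The posterior predictive for a window of length T is Negative Binomial with variance T·α'·(β'+T)/β'² = 6·485·(99/2)/(7569/4) = 64020/841.

64020/841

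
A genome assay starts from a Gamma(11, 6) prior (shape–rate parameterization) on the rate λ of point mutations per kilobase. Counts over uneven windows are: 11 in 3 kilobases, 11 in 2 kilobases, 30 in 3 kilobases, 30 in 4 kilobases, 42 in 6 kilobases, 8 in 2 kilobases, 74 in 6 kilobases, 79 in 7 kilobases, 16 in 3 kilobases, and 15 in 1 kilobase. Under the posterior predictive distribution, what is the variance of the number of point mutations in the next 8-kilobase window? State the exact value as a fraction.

Total count: 11 + 11 + 30 + 30 + 42 + 8 + 74 + 79 + 16 + 15 = 316.
Total exposure: 3 + 2 + 3 + 4 + 6 + 2 + 6 + 7 + 3 + 1 = 37 kilobases.
The Gamma prior is conjugate for the Poisson rate, so λ | data ~ Gamma(11+316, 6+37) = Gamma(327, 43).
The posterior predictive for a window of length T is Negative Binomial with variance T·α'·(β'+T)/β'² = 8·327·51/1849 = 133416/1849.

133416/1849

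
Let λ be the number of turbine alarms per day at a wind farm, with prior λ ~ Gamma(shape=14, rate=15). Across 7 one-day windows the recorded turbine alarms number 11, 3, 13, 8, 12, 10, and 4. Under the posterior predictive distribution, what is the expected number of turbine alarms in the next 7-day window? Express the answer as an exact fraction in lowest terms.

525/22

Total count: 11 + 3 + 13 + 8 + 12 + 10 + 4 = 61.
Total exposure: 7 days.
Conjugate update: add total count to the shape and total exposure to the rate, giving Gamma(75, 22).
Predictive mean over a 7-day window = T·E[λ|data] = 7·75/22 = 525/22.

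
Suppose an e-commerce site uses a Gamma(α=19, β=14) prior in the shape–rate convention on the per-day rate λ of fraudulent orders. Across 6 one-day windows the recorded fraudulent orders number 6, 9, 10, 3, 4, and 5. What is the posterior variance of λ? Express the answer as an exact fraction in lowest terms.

Total count: 6 + 9 + 10 + 3 + 4 + 5 = 37.
Total exposure: 6 days.
Conjugate update: add total count to the shape and total exposure to the rate, giving Gamma(56, 20).
Posterior variance = α'/β'² = 56/400 = 7/50.

7/50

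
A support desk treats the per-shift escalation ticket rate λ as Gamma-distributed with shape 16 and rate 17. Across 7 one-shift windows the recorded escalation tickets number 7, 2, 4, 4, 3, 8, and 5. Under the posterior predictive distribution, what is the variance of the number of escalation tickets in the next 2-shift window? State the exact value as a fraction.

637/144

Total count: 7 + 2 + 4 + 4 + 3 + 8 + 5 = 33.
Total exposure: 7 shifts.
Gamma(α, β) with Poisson data over total exposure Σt gives posterior Gamma(α+Σx, β+Σt) = Gamma(49, 24).
The posterior predictive for a window of length T is Negative Binomial with variance T·α'·(β'+T)/β'² = 2·49·26/576 = 637/144.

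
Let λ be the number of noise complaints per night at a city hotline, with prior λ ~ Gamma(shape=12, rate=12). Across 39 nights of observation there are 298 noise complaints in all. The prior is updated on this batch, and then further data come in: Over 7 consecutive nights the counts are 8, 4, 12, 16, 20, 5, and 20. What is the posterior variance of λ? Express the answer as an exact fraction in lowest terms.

395/3364

Total count 298 over total exposure 39 nights.
After the first batch: Gamma(12 + 298, 12 + 39) = Gamma(310, 51).
Total count: 8 + 4 + 12 + 16 + 20 + 5 + 20 = 85.
Total exposure: 7 nights.
After the second batch: Gamma(310 + 85, 51 + 7) = Gamma(395, 58).
Posterior variance = α'/β'² = 395/3364.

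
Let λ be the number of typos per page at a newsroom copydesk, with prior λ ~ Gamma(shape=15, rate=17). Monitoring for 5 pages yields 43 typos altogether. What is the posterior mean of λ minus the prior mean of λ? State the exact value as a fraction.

Total count 43 over total exposure 5 pages.
By Gamma–Poisson conjugacy, the posterior is Gamma(α + Σx, β + Σt) = Gamma(15 + 43, 17 + 5) = Gamma(58, 22).
Posterior mean = 58/22 = 29/11; prior mean = 15/17 = 15/17. Difference = 29/11 − 15/17 = 328/187.

328/187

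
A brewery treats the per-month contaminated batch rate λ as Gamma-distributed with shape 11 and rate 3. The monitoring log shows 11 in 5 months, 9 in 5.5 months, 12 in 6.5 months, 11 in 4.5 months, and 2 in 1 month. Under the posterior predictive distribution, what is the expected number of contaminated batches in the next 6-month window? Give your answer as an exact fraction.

Total count: 11 + 9 + 12 + 11 + 2 = 45.
Total exposure: 5 + 5.5 + 6.5 + 4.5 + 1 = 22.5 months.
By Gamma–Poisson conjugacy, the posterior is Gamma(α + Σx, β + Σt) = Gamma(11 + 45, 3 + 22.5) = Gamma(56, 51/2).
Predictive mean over a 6-month window = T·E[λ|data] = 6·56/(51/2) = 224/17.

224/17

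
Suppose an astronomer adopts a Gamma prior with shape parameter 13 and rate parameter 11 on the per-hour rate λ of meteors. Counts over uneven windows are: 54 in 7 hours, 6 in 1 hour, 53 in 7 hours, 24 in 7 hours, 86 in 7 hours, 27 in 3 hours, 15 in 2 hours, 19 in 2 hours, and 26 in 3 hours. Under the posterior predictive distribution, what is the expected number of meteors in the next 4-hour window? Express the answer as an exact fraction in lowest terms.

646/25

Total count: 54 + 6 + 53 + 24 + 86 + 27 + 15 + 19 + 26 = 310.
Total exposure: 7 + 1 + 7 + 7 + 7 + 3 + 2 + 2 + 3 = 39 hours.
The Gamma prior is conjugate for the Poisson rate, so λ | data ~ Gamma(13+310, 11+39) = Gamma(323, 50).
Predictive mean over a 4-hour window = T·E[λ|data] = 4·323/50 = 646/25.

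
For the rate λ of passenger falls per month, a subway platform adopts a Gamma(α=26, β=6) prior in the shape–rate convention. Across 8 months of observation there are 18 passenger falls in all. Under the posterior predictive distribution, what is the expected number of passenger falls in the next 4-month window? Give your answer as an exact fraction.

88/7

Total count 18 over total exposure 8 months.
Gamma(α, β) with Poisson data over total exposure Σt gives posterior Gamma(α+Σx, β+Σt) = Gamma(44, 14).
Predictive mean over a 4-month window = T·E[λ|data] = 4·44/14 = 88/7.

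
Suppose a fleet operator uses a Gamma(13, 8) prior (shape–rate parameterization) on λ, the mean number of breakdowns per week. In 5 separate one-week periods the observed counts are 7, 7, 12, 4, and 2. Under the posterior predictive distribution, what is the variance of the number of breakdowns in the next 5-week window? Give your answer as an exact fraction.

Total count: 7 + 7 + 12 + 4 + 2 = 32.
Total exposure: 5 weeks.
Posterior: α' = 13 + 32 = 45, β' = 8 + 5 = 13.
The posterior predictive for a window of length T is Negative Binomial with variance T·α'·(β'+T)/β'² = 5·45·18/169 = 4050/169.

4050/169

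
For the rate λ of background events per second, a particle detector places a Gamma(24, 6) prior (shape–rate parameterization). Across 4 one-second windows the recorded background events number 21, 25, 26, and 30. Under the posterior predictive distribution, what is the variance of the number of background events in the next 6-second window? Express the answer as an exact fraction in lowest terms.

Total count: 21 + 25 + 26 + 30 = 102.
Total exposure: 4 seconds.
The Gamma prior is conjugate for the Poisson rate, so λ | data ~ Gamma(24+102, 6+4) = Gamma(126, 10).
The posterior predictive for a window of length T is Negative Binomial with variance T·α'·(β'+T)/β'² = 6·126·16/100 = 3024/25.

3024/25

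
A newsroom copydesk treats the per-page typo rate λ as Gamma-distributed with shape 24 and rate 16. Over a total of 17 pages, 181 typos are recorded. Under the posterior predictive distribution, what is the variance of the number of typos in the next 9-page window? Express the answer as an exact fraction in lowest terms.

8610/121

Total count 181 over total exposure 17 pages.
Posterior: α' = 24 + 181 = 205, β' = 16 + 17 = 33.
The posterior predictive for a window of length T is Negative Binomial with variance T·α'·(β'+T)/β'² = 9·205·42/1089 = 8610/121.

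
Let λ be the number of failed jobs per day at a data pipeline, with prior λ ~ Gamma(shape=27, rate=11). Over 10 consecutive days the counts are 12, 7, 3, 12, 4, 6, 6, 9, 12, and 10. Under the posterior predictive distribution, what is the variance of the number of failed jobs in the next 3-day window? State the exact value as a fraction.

Total count: 12 + 7 + 3 + 12 + 4 + 6 + 6 + 9 + 12 + 10 = 81.
Total exposure: 10 days.
Conjugate update: add total count to the shape and total exposure to the rate, giving Gamma(108, 21).
The posterior predictive for a window of length T is Negative Binomial with variance T·α'·(β'+T)/β'² = 3·108·24/441 = 864/49.

864/49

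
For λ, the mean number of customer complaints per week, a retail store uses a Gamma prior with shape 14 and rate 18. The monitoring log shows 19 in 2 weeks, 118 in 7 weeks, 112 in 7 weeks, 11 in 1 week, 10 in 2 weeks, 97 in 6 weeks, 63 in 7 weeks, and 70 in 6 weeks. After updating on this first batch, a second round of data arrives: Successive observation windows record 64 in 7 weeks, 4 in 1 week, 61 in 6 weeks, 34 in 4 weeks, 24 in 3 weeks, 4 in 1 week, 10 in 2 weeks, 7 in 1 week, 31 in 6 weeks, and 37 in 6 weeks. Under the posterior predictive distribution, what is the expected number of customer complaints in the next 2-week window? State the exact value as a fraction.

1580/93

Total count: 19 + 118 + 112 + 11 + 10 + 97 + 63 + 70 = 500.
Total exposure: 2 + 7 + 7 + 1 + 2 + 6 + 7 + 6 = 38 weeks.
After the first batch: Gamma(14 + 500, 18 + 38) = Gamma(514, 56).
Total count: 64 + 4 + 61 + 34 + 24 + 4 + 10 + 7 + 31 + 37 = 276.
Total exposure: 7 + 1 + 6 + 4 + 3 + 1 + 2 + 1 + 6 + 6 = 37 weeks.
After the second batch: Gamma(514 + 276, 56 + 37) = Gamma(790, 93).
Predictive mean over a 2-week window = T·E[λ|data] = 2·790/93 = 1580/93.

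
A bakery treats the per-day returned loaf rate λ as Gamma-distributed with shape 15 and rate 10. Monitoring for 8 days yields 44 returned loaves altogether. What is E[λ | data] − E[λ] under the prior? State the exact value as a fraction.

Total count 44 over total exposure 8 days.
The Gamma prior is conjugate for the Poisson rate, so λ | data ~ Gamma(15+44, 10+8) = Gamma(59, 18).
Posterior mean = 59/18 = 59/18; prior mean = 15/10 = 3/2. Difference = 59/18 − 3/2 = 16/9.

16/9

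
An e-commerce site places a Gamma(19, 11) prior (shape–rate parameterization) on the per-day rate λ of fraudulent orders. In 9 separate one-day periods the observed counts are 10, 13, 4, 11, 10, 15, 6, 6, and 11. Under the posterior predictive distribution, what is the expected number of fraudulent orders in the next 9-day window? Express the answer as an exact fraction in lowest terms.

189/4

Total count: 10 + 13 + 4 + 11 + 10 + 15 + 6 + 6 + 11 = 86.
Total exposure: 9 days.
Posterior: α' = 19 + 86 = 105, β' = 11 + 9 = 20.
Predictive mean over a 9-day window = T·E[λ|data] = 9·105/20 = 189/4.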